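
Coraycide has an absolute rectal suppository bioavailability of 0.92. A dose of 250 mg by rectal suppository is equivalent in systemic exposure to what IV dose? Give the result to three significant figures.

Systemic exposure from an extravascular dose = F × D_ev, so the equivalent IV dose is F × D_ev.
D_iv = F × D_ev = 0.92 × 250 = 230 mg

D_iv = 230 mg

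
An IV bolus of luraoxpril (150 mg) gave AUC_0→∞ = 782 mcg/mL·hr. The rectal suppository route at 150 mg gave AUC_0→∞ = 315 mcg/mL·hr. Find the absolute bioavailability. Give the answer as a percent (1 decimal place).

F = 40.3%

F = (AUC_ev / D_ev) / (AUC_iv / D_iv)
  = (315/150) / (782/150)
  = 2.1 / 5.21333 = 0.4028
  = 40.28%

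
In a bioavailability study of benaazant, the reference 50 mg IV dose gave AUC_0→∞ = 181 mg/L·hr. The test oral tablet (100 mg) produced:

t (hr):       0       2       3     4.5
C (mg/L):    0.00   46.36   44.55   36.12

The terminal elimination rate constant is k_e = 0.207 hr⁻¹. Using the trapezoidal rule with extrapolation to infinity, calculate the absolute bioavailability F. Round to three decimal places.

Trapezoidal AUC_0→4.5 (oral tablet):
  [0→2]: (0.00+46.36)/2 × 2 = 46.36
  [2→3]: (46.36+44.55)/2 × 1 = 45.455
  [3→4.5]: (44.55+36.12)/2 × 1.5 = 60.5025
  Sum = 152.3175 mg/L·hr
Tail: C_last/k_e = 36.12/0.207 = 174.493
AUC_0→∞ (oral tablet) = 152.3175 + 174.493 = 326.8105 mg/L·hr
F = (AUC_ev/D_ev)/(AUC_iv/D_iv) = (326.8105/100)/(181/50) = 3.268105/3.62 = 0.9028

F = 0.903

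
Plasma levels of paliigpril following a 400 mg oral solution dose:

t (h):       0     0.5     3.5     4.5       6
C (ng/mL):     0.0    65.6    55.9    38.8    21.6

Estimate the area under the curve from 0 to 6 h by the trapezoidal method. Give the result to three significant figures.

Trapezoidal AUC_0→6:
  [0→0.5]: (0.0+65.6)/2 × 0.5 = 16.4
  [0.5→3.5]: (65.6+55.9)/2 × 3 = 182.25
  [3.5→4.5]: (55.9+38.8)/2 × 1 = 47.35
  [4.5→6]: (38.8+21.6)/2 × 1.5 = 45.3
  Sum = 291.3 ng/mL·h

AUC = 291 ng/mL·h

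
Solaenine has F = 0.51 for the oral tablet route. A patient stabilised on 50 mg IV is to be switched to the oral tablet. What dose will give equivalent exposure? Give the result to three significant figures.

D_oral = 98.0 mg

For equal systemic exposure: F × D_ev = D_iv
D_ev = D_iv / F = 50 / 0.51 = 98.0392 mg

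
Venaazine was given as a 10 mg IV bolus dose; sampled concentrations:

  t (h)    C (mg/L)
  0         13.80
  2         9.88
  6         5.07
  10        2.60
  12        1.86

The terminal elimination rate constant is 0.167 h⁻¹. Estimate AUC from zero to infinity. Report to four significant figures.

AUC = 84.52 mg/L·h

Trapezoidal AUC_0→12:
  [0→2]: (13.80+9.88)/2 × 2 = 23.68
  [2→6]: (9.88+5.07)/2 × 4 = 29.9
  [6→10]: (5.07+2.60)/2 × 4 = 15.34
  [10→12]: (2.60+1.86)/2 × 2 = 4.46
  Sum = 73.38 mg/L·h
Extrapolated tail: C_last / k_e = 1.86 / 0.167 = 11.138
AUC_0→∞ = 73.38 + 11.138 = 84.518 mg/L·h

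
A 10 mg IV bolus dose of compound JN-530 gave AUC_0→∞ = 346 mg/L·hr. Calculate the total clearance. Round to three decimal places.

CL = Dose_iv / AUC_0→∞
   = 10 / 346 = 0.0289017 L/hr

CL = 0.029 L/hr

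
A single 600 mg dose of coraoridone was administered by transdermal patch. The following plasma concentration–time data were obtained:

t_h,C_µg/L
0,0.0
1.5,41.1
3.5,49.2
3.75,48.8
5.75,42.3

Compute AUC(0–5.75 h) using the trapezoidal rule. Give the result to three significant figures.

AUC = 224 µg/L·h

Trapezoidal AUC_0→5.75:
  [0→1.5]: (0.0+41.1)/2 × 1.5 = 30.825
  [1.5→3.5]: (41.1+49.2)/2 × 2 = 90.3
  [3.5→3.75]: (49.2+48.8)/2 × 0.25 = 12.25
  [3.75→5.75]: (48.8+42.3)/2 × 2 = 91.1
  Sum = 224.475 µg/L·h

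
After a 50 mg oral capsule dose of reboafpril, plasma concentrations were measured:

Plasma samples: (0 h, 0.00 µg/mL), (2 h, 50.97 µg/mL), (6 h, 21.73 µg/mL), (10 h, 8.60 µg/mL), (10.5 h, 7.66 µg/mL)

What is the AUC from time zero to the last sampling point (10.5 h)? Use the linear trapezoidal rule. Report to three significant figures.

AUC = 261 µg/mL·h

Trapezoidal AUC_0→10.5:
  [0→2]: (0.00+50.97)/2 × 2 = 50.97
  [2→6]: (50.97+21.73)/2 × 4 = 145.4
  [6→10]: (21.73+8.60)/2 × 4 = 60.66
  [10→10.5]: (8.60+7.66)/2 × 0.5 = 4.065
  Sum = 261.095 µg/mL·h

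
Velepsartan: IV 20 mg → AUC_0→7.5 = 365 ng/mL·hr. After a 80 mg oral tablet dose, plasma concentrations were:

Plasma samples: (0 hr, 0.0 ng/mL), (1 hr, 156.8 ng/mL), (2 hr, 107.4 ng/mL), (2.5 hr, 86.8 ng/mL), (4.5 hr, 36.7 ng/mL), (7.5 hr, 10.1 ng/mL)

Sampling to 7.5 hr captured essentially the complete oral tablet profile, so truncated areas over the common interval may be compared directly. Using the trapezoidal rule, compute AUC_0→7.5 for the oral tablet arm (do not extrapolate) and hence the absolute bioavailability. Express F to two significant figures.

Trapezoidal AUC_0→7.5 (oral tablet):
  [0→1]: (0.0+156.8)/2 × 1 = 78.4
  [1→2]: (156.8+107.4)/2 × 1 = 132.1
  [2→2.5]: (107.4+86.8)/2 × 0.5 = 48.55
  [2.5→4.5]: (86.8+36.7)/2 × 2 = 123.5
  [4.5→7.5]: (36.7+10.1)/2 × 3 = 70.2
  Sum = 452.75 ng/mL·hr
F = (AUC_ev/D_ev)/(AUC_iv/D_iv) = (452.75/80)/(365/20) = 5.659375/18.25 = 0.3101

F = 0.31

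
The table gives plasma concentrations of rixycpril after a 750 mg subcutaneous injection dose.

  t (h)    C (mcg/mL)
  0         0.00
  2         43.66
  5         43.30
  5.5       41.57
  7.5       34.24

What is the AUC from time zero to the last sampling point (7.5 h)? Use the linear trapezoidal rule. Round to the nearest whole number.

AUC = 271 mcg/mL·h

Trapezoidal AUC_0→7.5:
  [0→2]: (0.00+43.66)/2 × 2 = 43.66
  [2→5]: (43.66+43.30)/2 × 3 = 130.44
  [5→5.5]: (43.30+41.57)/2 × 0.5 = 21.2175
  [5.5→7.5]: (41.57+34.24)/2 × 2 = 75.81
  Sum = 271.1275 mcg/mL·h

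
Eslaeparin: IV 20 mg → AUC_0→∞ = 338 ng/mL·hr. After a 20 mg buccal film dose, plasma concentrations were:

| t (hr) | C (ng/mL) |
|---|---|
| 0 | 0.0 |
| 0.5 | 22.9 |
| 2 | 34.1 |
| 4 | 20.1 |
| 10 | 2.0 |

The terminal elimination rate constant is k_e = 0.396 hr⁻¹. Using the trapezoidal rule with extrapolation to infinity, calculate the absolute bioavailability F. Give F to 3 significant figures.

F = 0.515

Trapezoidal AUC_0→10 (buccal film):
  [0→0.5]: (0.0+22.9)/2 × 0.5 = 5.725
  [0.5→2]: (22.9+34.1)/2 × 1.5 = 42.75
  [2→4]: (34.1+20.1)/2 × 2 = 54.2
  [4→10]: (20.1+2.0)/2 × 6 = 66.3
  Sum = 168.975 ng/mL·hr
Tail: C_last/k_e = 2.0/0.396 = 5.051
AUC_0→∞ (buccal film) = 168.975 + 5.051 = 174.026 ng/mL·hr
F = (AUC_ev/D_ev)/(AUC_iv/D_iv) = (174.026/20)/(338/20) = 8.7013/16.9 = 0.5149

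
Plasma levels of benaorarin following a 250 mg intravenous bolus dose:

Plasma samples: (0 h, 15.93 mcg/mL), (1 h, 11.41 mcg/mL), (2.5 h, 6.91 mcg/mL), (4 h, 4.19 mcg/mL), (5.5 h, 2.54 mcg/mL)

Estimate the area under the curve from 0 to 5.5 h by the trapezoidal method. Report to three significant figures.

AUC = 40.8 mcg/mL·h

Trapezoidal AUC_0→5.5:
  [0→1]: (15.93+11.41)/2 × 1 = 13.67
  [1→2.5]: (11.41+6.91)/2 × 1.5 = 13.74
  [2.5→4]: (6.91+4.19)/2 × 1.5 = 8.325
  [4→5.5]: (4.19+2.54)/2 × 1.5 = 5.0475
  Sum = 40.7825 mcg/mL·h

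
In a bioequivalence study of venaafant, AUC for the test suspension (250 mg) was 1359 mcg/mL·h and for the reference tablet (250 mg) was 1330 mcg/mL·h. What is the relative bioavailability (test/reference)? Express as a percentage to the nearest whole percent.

F_rel = (AUC_test/D_test) / (AUC_ref/D_ref)
      = (1359/250) / (1330/250)
      = 5.436 / 5.32 = 1.0218 = 102.18%

F_rel = 102%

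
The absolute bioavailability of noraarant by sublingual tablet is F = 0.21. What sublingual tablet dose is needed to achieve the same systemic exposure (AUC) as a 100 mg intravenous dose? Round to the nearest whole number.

For equal systemic exposure: F × D_ev = D_iv
D_ev = D_iv / F = 100 / 0.21 = 476.19 mg

D_sublingual = 476 mg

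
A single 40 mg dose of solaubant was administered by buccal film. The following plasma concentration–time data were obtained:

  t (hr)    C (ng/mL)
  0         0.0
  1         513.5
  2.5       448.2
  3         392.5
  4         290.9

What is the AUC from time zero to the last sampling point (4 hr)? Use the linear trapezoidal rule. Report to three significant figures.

Trapezoidal AUC_0→4:
  [0→1]: (0.0+513.5)/2 × 1 = 256.75
  [1→2.5]: (513.5+448.2)/2 × 1.5 = 721.275
  [2.5→3]: (448.2+392.5)/2 × 0.5 = 210.175
  [3→4]: (392.5+290.9)/2 × 1 = 341.7
  Sum = 1529.9 ng/mL·hr

AUC = 1530 ng/mL·hr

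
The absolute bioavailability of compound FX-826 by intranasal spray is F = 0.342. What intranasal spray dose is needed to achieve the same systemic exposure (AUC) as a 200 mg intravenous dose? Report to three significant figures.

For equal systemic exposure: F × D_ev = D_iv
D_ev = D_iv / F = 200 / 0.342 = 584.795 mg

D_intranasal = 585 mg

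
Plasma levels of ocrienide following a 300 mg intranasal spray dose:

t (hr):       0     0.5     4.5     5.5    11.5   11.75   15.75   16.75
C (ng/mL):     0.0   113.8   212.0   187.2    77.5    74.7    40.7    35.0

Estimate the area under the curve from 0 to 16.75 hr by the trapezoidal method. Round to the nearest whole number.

Trapezoidal AUC_0→16.75:
  [0→0.5]: (0.0+113.8)/2 × 0.5 = 28.45
  [0.5→4.5]: (113.8+212.0)/2 × 4 = 651.6
  [4.5→5.5]: (212.0+187.2)/2 × 1 = 199.6
  [5.5→11.5]: (187.2+77.5)/2 × 6 = 794.1
  [11.5→11.75]: (77.5+74.7)/2 × 0.25 = 19.025
  [11.75→15.75]: (74.7+40.7)/2 × 4 = 230.8
  [15.75→16.75]: (40.7+35.0)/2 × 1 = 37.85
  Sum = 1961.425 ng/mL·hr

AUC = 1961 ng/mL·hr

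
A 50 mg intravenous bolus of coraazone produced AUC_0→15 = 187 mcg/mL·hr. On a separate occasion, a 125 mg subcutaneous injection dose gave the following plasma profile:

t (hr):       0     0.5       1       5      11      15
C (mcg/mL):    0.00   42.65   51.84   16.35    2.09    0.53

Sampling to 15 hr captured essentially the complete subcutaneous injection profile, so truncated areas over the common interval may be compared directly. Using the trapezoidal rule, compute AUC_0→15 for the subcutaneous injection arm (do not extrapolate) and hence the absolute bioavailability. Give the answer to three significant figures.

Trapezoidal AUC_0→15 (subcutaneous injection):
  [0→0.5]: (0.00+42.65)/2 × 0.5 = 10.6625
  [0.5→1]: (42.65+51.84)/2 × 0.5 = 23.6225
  [1→5]: (51.84+16.35)/2 × 4 = 136.38
  [5→11]: (16.35+2.09)/2 × 6 = 55.32
  [11→15]: (2.09+0.53)/2 × 4 = 5.24
  Sum = 231.225 mcg/mL·hr
F = (AUC_ev/D_ev)/(AUC_iv/D_iv) = (231.225/125)/(187/50) = 1.8498/3.74 = 0.4946

F = 0.495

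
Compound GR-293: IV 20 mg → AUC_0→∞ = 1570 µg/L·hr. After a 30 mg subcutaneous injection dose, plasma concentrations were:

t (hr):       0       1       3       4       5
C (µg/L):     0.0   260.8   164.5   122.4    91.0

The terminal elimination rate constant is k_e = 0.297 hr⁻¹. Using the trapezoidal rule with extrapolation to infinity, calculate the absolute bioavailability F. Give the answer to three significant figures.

F = 0.472

Trapezoidal AUC_0→5 (subcutaneous injection):
  [0→1]: (0.0+260.8)/2 × 1 = 130.4
  [1→3]: (260.8+164.5)/2 × 2 = 425.3
  [3→4]: (164.5+122.4)/2 × 1 = 143.45
  [4→5]: (122.4+91.0)/2 × 1 = 106.7
  Sum = 805.85 µg/L·hr
Tail: C_last/k_e = 91.0/0.297 = 306.397
AUC_0→∞ (subcutaneous injection) = 805.85 + 306.397 = 1112.247 µg/L·hr
F = (AUC_ev/D_ev)/(AUC_iv/D_iv) = (1112.247/30)/(1570/20) = 37.0749/78.5 = 0.4723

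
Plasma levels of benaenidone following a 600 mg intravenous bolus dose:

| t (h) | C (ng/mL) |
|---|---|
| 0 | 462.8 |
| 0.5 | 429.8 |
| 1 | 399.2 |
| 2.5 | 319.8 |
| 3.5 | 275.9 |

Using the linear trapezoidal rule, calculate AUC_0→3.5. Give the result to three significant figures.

Trapezoidal AUC_0→3.5:
  [0→0.5]: (462.8+429.8)/2 × 0.5 = 223.15
  [0.5→1]: (429.8+399.2)/2 × 0.5 = 207.25
  [1→2.5]: (399.2+319.8)/2 × 1.5 = 539.25
  [2.5→3.5]: (319.8+275.9)/2 × 1 = 297.85
  Sum = 1267.5 ng/mL·h

AUC = 1270 ng/mL·h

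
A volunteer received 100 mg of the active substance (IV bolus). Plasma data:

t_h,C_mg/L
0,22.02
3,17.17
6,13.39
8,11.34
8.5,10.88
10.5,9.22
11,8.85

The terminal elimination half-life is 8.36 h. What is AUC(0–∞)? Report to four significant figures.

AUC = 266.3 mg/L·h

Trapezoidal AUC_0→11:
  [0→3]: (22.02+17.17)/2 × 3 = 58.785
  [3→6]: (17.17+13.39)/2 × 3 = 45.84
  [6→8]: (13.39+11.34)/2 × 2 = 24.73
  [8→8.5]: (11.34+10.88)/2 × 0.5 = 5.555
  [8.5→10.5]: (10.88+9.22)/2 × 2 = 20.1
  [10.5→11]: (9.22+8.85)/2 × 0.5 = 4.5175
  Sum = 159.5275 mg/L·h
k_e = ln2 / t½ = 0.693147 / 8.36 = 0.0829 h^-1
Extrapolated tail: C_last / k_e = 8.85 / 0.0829 = 106.755
AUC_0→∞ = 159.5275 + 106.755 = 266.2825 mg/L·h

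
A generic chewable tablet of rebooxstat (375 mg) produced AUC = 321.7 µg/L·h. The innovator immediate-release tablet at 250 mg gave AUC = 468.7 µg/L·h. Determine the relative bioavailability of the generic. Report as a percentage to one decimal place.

F_rel = 45.8%

F_rel = (AUC_test/D_test) / (AUC_ref/D_ref)
      = (321.7/375) / (468.7/250)
      = 0.857867 / 1.8748 = 0.4576 = 45.76%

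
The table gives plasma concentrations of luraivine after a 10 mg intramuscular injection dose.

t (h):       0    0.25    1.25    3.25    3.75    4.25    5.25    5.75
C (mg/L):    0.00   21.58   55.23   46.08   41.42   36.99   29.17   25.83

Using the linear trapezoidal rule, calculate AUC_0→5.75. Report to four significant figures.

Trapezoidal AUC_0→5.75:
  [0→0.25]: (0.00+21.58)/2 × 0.25 = 2.6975
  [0.25→1.25]: (21.58+55.23)/2 × 1 = 38.405
  [1.25→3.25]: (55.23+46.08)/2 × 2 = 101.31
  [3.25→3.75]: (46.08+41.42)/2 × 0.5 = 21.875
  [3.75→4.25]: (41.42+36.99)/2 × 0.5 = 19.6025
  [4.25→5.25]: (36.99+29.17)/2 × 1 = 33.08
  [5.25→5.75]: (29.17+25.83)/2 × 0.5 = 13.75
  Sum = 230.72 mg/L·h

AUC = 230.7 mg/L·h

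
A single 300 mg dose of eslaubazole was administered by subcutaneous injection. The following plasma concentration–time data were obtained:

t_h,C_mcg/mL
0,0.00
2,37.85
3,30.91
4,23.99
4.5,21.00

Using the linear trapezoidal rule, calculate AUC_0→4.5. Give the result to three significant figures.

Trapezoidal AUC_0→4.5:
  [0→2]: (0.00+37.85)/2 × 2 = 37.85
  [2→3]: (37.85+30.91)/2 × 1 = 34.38
  [3→4]: (30.91+23.99)/2 × 1 = 27.45
  [4→4.5]: (23.99+21.00)/2 × 0.5 = 11.2475
  Sum = 110.9275 mcg/mL·h

AUC = 111 mcg/mL·h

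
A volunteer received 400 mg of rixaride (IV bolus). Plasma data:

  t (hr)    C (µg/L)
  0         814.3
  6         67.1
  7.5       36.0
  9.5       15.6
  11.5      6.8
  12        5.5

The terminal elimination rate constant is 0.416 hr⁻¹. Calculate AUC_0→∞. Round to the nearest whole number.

Trapezoidal AUC_0→12:
  [0→6]: (814.3+67.1)/2 × 6 = 2644.2
  [6→7.5]: (67.1+36.0)/2 × 1.5 = 77.325
  [7.5→9.5]: (36.0+15.6)/2 × 2 = 51.6
  [9.5→11.5]: (15.6+6.8)/2 × 2 = 22.4
  [11.5→12]: (6.8+5.5)/2 × 0.5 = 3.075
  Sum = 2798.6 µg/L·hr
Extrapolated tail: C_last / k_e = 5.5 / 0.416 = 13.221
AUC_0→∞ = 2798.6 + 13.221 = 2811.821 µg/L·hr

AUC = 2812 µg/L·hr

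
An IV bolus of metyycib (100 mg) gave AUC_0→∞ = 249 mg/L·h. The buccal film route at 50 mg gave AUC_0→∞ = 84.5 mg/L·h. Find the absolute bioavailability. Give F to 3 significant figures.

F = 0.679

F = (AUC_ev / D_ev) / (AUC_iv / D_iv)
  = (84.5/50) / (249/100)
  = 1.69 / 2.49 = 0.6787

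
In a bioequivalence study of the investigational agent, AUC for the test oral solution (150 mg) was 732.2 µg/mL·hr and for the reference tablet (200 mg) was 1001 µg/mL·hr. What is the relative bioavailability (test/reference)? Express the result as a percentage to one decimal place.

F_rel = (AUC_test/D_test) / (AUC_ref/D_ref)
      = (732.2/150) / (1001/200)
      = 4.88133 / 5.005 = 0.9753 = 97.53%

F_rel = 97.5%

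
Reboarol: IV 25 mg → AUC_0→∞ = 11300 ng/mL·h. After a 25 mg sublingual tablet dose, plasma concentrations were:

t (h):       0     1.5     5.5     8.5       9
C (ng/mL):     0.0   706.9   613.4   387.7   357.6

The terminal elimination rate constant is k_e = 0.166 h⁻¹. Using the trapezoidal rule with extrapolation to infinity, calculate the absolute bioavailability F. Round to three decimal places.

Trapezoidal AUC_0→9 (sublingual tablet):
  [0→1.5]: (0.0+706.9)/2 × 1.5 = 530.175
  [1.5→5.5]: (706.9+613.4)/2 × 4 = 2640.6
  [5.5→8.5]: (613.4+387.7)/2 × 3 = 1501.65
  [8.5→9]: (387.7+357.6)/2 × 0.5 = 186.325
  Sum = 4858.75 ng/mL·h
Tail: C_last/k_e = 357.6/0.166 = 2154.217
AUC_0→∞ (sublingual tablet) = 4858.75 + 2154.217 = 7012.967 ng/mL·h
F = (AUC_ev/D_ev)/(AUC_iv/D_iv) = (7012.967/25)/(11300/25) = 280.51868/452 = 0.6206

F = 0.621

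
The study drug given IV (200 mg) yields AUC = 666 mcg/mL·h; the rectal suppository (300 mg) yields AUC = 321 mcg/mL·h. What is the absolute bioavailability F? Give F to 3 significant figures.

F = (AUC_ev / D_ev) / (AUC_iv / D_iv)
  = (321/300) / (666/200)
  = 1.07 / 3.33 = 0.3213

F = 0.321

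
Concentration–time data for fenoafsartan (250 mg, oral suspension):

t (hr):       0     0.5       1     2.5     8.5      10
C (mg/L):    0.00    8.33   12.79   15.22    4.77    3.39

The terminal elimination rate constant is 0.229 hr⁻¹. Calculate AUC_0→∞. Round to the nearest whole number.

AUC = 109 mg/L·hr

Trapezoidal AUC_0→10:
  [0→0.5]: (0.00+8.33)/2 × 0.5 = 2.0825
  [0.5→1]: (8.33+12.79)/2 × 0.5 = 5.28
  [1→2.5]: (12.79+15.22)/2 × 1.5 = 21.0075
  [2.5→8.5]: (15.22+4.77)/2 × 6 = 59.97
  [8.5→10]: (4.77+3.39)/2 × 1.5 = 6.12
  Sum = 94.46 mg/L·hr
Extrapolated tail: C_last / k_e = 3.39 / 0.229 = 14.803
AUC_0→∞ = 94.46 + 14.803 = 109.263 mg/L·hr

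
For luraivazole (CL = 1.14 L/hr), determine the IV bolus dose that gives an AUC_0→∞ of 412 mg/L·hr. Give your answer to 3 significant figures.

Dose_iv = CL × AUC_0→∞
     = 1.14 × 412 = 469.68 mg

Dose = 470 mg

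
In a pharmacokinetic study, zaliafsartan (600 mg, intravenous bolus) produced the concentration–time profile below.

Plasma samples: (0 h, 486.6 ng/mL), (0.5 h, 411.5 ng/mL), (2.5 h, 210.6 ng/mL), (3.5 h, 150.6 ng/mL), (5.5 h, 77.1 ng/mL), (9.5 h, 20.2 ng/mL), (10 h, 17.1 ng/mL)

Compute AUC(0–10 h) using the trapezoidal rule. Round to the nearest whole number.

AUC = 1459 ng/mL·h

Trapezoidal AUC_0→10:
  [0→0.5]: (486.6+411.5)/2 × 0.5 = 224.525
  [0.5→2.5]: (411.5+210.6)/2 × 2 = 622.1
  [2.5→3.5]: (210.6+150.6)/2 × 1 = 180.6
  [3.5→5.5]: (150.6+77.1)/2 × 2 = 227.7
  [5.5→9.5]: (77.1+20.2)/2 × 4 = 194.6
  [9.5→10]: (20.2+17.1)/2 × 0.5 = 9.325
  Sum = 1458.85 ng/mL·h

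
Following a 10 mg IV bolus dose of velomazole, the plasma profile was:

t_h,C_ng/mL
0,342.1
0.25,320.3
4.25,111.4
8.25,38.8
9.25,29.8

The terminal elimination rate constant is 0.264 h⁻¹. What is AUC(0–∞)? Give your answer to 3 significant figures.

AUC = 1390 ng/mL·h

Trapezoidal AUC_0→9.25:
  [0→0.25]: (342.1+320.3)/2 × 0.25 = 82.8
  [0.25→4.25]: (320.3+111.4)/2 × 4 = 863.4
  [4.25→8.25]: (111.4+38.8)/2 × 4 = 300.4
  [8.25→9.25]: (38.8+29.8)/2 × 1 = 34.3
  Sum = 1280.9 ng/mL·h
Extrapolated tail: C_last / k_e = 29.8 / 0.264 = 112.879
AUC_0→∞ = 1280.9 + 112.879 = 1393.779 ng/mL·h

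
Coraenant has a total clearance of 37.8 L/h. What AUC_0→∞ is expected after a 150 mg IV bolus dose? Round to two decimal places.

AUC = 3.97 mg/L·h

AUC_0→∞ = Dose_iv / CL
        = 150 / 37.8 = 3.96825 mg/L·h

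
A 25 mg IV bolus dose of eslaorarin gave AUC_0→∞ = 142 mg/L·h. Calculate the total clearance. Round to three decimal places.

CL = 0.176 L/h

CL = Dose_iv / AUC_0→∞
   = 25 / 142 = 0.176056 L/h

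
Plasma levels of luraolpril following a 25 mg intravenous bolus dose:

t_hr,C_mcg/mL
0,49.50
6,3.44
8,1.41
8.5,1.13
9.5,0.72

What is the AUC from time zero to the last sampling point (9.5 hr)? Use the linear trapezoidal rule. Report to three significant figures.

AUC = 165 mcg/mL·hr

Trapezoidal AUC_0→9.5:
  [0→6]: (49.50+3.44)/2 × 6 = 158.82
  [6→8]: (3.44+1.41)/2 × 2 = 4.85
  [8→8.5]: (1.41+1.13)/2 × 0.5 = 0.635
  [8.5→9.5]: (1.13+0.72)/2 × 1 = 0.925
  Sum = 165.23 mcg/mL·hr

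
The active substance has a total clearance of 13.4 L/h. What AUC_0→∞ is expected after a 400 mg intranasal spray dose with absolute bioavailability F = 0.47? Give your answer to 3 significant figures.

AUC = 14.0 mg/L·h

AUC_0→∞ = F × Dose / CL
        = 0.47 × 400 / 13.4 = 14.0299 mg/L·h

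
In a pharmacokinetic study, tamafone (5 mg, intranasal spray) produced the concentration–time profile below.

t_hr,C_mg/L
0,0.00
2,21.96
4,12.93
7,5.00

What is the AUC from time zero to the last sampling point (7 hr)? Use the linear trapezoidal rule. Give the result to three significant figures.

AUC = 83.7 mg/L·hr

Trapezoidal AUC_0→7:
  [0→2]: (0.00+21.96)/2 × 2 = 21.96
  [2→4]: (21.96+12.93)/2 × 2 = 34.89
  [4→7]: (12.93+5.00)/2 × 3 = 26.895
  Sum = 83.745 mg/L·hr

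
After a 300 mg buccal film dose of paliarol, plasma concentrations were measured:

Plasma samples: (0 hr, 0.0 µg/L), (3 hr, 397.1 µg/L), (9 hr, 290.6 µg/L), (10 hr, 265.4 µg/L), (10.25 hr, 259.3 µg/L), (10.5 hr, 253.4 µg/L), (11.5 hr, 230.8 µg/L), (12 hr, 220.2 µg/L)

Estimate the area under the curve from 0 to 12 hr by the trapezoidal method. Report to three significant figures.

AUC = 3420 µg/L·hr

Trapezoidal AUC_0→12:
  [0→3]: (0.0+397.1)/2 × 3 = 595.65
  [3→9]: (397.1+290.6)/2 × 6 = 2063.1
  [9→10]: (290.6+265.4)/2 × 1 = 278.0
  [10→10.25]: (265.4+259.3)/2 × 0.25 = 65.5875
  [10.25→10.5]: (259.3+253.4)/2 × 0.25 = 64.0875
  [10.5→11.5]: (253.4+230.8)/2 × 1 = 242.1
  [11.5→12]: (230.8+220.2)/2 × 0.5 = 112.75
  Sum = 3421.275 µg/L·hr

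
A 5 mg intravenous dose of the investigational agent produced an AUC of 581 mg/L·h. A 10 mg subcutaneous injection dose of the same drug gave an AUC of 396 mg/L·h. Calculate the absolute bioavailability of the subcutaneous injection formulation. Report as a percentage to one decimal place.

F = 34.1%

F = (AUC_ev / D_ev) / (AUC_iv / D_iv)
  = (396/10) / (581/5)
  = 39.6 / 116.2 = 0.3408
  = 34.08%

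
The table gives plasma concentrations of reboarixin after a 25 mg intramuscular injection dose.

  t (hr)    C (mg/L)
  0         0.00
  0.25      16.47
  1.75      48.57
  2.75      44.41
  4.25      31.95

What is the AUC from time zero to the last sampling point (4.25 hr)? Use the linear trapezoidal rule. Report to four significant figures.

AUC = 154.6 mg/L·hr

Trapezoidal AUC_0→4.25:
  [0→0.25]: (0.00+16.47)/2 × 0.25 = 2.05875
  [0.25→1.75]: (16.47+48.57)/2 × 1.5 = 48.78
  [1.75→2.75]: (48.57+44.41)/2 × 1 = 46.49
  [2.75→4.25]: (44.41+31.95)/2 × 1.5 = 57.27
  Sum = 154.59875 mg/L·hr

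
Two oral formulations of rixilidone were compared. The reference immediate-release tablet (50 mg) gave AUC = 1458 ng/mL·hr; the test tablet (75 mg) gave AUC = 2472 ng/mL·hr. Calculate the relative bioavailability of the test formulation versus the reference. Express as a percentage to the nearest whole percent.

F_rel = (AUC_test/D_test) / (AUC_ref/D_ref)
      = (2472/75) / (1458/50)
      = 32.96 / 29.16 = 1.1303 = 113.03%

F_rel = 113%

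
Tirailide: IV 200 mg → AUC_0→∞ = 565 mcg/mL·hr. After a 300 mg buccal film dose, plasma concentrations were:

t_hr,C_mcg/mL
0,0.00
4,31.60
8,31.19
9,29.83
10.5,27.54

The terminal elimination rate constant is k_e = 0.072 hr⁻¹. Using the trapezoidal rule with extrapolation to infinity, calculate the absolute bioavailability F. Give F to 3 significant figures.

Trapezoidal AUC_0→10.5 (buccal film):
  [0→4]: (0.00+31.60)/2 × 4 = 63.2
  [4→8]: (31.60+31.19)/2 × 4 = 125.58
  [8→9]: (31.19+29.83)/2 × 1 = 30.51
  [9→10.5]: (29.83+27.54)/2 × 1.5 = 43.0275
  Sum = 262.3175 mcg/mL·hr
Tail: C_last/k_e = 27.54/0.072 = 382.500
AUC_0→∞ (buccal film) = 262.3175 + 382.500 = 644.8175 mcg/mL·hr
F = (AUC_ev/D_ev)/(AUC_iv/D_iv) = (644.8175/300)/(565/200) = 2.14939/2.825 = 0.7608

F = 0.761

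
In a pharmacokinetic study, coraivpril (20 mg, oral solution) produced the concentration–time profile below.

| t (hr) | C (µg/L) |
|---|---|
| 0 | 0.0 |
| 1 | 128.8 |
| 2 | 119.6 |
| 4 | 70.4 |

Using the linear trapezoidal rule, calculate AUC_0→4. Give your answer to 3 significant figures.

Trapezoidal AUC_0→4:
  [0→1]: (0.0+128.8)/2 × 1 = 64.4
  [1→2]: (128.8+119.6)/2 × 1 = 124.2
  [2→4]: (119.6+70.4)/2 × 2 = 190.0
  Sum = 378.6 µg/L·hr

AUC = 379 µg/L·hr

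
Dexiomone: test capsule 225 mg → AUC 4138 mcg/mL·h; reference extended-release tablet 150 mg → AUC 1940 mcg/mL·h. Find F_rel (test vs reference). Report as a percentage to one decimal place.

F_rel = 142.2%

F_rel = (AUC_test/D_test) / (AUC_ref/D_ref)
      = (4138/225) / (1940/150)
      = 18.3911 / 12.9333 = 1.4220 = 142.20%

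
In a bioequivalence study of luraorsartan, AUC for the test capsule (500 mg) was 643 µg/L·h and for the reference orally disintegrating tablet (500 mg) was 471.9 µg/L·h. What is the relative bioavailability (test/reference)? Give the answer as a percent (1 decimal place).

F_rel = 136.3%

F_rel = (AUC_test/D_test) / (AUC_ref/D_ref)
      = (643/500) / (471.9/500)
      = 1.286 / 0.9438 = 1.3626 = 136.26%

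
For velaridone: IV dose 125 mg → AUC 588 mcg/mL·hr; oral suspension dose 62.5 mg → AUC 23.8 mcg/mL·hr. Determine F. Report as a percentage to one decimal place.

F = (AUC_ev / D_ev) / (AUC_iv / D_iv)
  = (23.8/62.5) / (588/125)
  = 0.3808 / 4.704 = 0.0810
  = 8.10%

F = 8.1%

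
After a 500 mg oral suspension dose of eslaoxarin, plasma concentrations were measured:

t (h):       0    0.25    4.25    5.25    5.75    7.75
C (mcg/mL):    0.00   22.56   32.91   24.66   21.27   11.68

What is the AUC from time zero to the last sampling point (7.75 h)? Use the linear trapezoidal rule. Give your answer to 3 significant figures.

AUC = 187 mcg/mL·h

Trapezoidal AUC_0→7.75:
  [0→0.25]: (0.00+22.56)/2 × 0.25 = 2.82
  [0.25→4.25]: (22.56+32.91)/2 × 4 = 110.94
  [4.25→5.25]: (32.91+24.66)/2 × 1 = 28.785
  [5.25→5.75]: (24.66+21.27)/2 × 0.5 = 11.4825
  [5.75→7.75]: (21.27+11.68)/2 × 2 = 32.95
  Sum = 186.9775 mcg/mL·h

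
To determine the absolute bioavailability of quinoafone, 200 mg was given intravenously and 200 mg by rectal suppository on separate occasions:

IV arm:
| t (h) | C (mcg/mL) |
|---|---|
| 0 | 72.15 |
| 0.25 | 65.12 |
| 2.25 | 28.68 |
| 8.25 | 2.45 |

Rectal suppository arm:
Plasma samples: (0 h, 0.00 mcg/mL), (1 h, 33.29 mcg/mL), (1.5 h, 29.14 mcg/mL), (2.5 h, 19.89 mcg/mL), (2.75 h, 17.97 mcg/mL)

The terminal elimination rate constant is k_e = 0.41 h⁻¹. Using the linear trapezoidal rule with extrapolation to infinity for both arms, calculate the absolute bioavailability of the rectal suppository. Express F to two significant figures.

Trapezoidal AUC_0→8.25 (IV):
  [0→0.25]: (72.15+65.12)/2 × 0.25 = 17.15875
  [0.25→2.25]: (65.12+28.68)/2 × 2 = 93.8
  [2.25→8.25]: (28.68+2.45)/2 × 6 = 93.39
  Sum = 204.34875 mcg/mL·h
IV tail: 2.45/0.41 = 5.976; AUC_iv,0→∞ = 204.34875 + 5.976 = 210.32475 mcg/mL·h
Trapezoidal AUC_0→2.75 (rectal suppository):
  [0→1]: (0.00+33.29)/2 × 1 = 16.645
  [1→1.5]: (33.29+29.14)/2 × 0.5 = 15.6075
  [1.5→2.5]: (29.14+19.89)/2 × 1 = 24.515
  [2.5→2.75]: (19.89+17.97)/2 × 0.25 = 4.7325
  Sum = 61.5 mcg/mL·h
rectal suppository tail: 17.97/0.41 = 43.829; AUC_ev,0→∞ = 61.5 + 43.829 = 105.329 mcg/mL·h
F = (AUC_ev/D_ev)/(AUC_iv/D_iv) = (105.329/200)/(210.32475/200) = 0.526645/1.05162 = 0.5008

F = 0.50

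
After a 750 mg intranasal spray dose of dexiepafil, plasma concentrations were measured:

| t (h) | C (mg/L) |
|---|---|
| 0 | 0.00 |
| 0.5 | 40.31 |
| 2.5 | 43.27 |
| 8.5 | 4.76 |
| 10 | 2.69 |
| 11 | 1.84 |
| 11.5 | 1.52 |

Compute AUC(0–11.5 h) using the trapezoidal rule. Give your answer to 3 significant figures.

AUC = 246 mg/L·h

Trapezoidal AUC_0→11.5:
  [0→0.5]: (0.00+40.31)/2 × 0.5 = 10.0775
  [0.5→2.5]: (40.31+43.27)/2 × 2 = 83.58
  [2.5→8.5]: (43.27+4.76)/2 × 6 = 144.09
  [8.5→10]: (4.76+2.69)/2 × 1.5 = 5.5875
  [10→11]: (2.69+1.84)/2 × 1 = 2.265
  [11→11.5]: (1.84+1.52)/2 × 0.5 = 0.84
  Sum = 246.44 mg/L·h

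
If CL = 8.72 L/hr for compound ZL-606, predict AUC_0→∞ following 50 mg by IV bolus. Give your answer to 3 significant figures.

AUC_0→∞ = Dose_iv / CL
        = 50 / 8.72 = 5.73394 mg/L·hr

AUC = 5.73 mg/L·hr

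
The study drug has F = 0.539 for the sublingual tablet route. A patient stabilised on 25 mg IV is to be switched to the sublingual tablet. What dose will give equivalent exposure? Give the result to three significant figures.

For equal systemic exposure: F × D_ev = D_iv
D_ev = D_iv / F = 25 / 0.539 = 46.3822 mg

D_sublingual = 46.4 mg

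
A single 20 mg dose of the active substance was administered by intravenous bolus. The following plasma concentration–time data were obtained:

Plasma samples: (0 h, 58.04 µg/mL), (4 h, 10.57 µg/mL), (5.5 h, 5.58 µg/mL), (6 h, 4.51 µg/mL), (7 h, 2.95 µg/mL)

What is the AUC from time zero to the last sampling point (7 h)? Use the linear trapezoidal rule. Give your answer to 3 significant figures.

AUC = 156 µg/mL·h

Trapezoidal AUC_0→7:
  [0→4]: (58.04+10.57)/2 × 4 = 137.22
  [4→5.5]: (10.57+5.58)/2 × 1.5 = 12.1125
  [5.5→6]: (5.58+4.51)/2 × 0.5 = 2.5225
  [6→7]: (4.51+2.95)/2 × 1 = 3.73
  Sum = 155.585 µg/mL·h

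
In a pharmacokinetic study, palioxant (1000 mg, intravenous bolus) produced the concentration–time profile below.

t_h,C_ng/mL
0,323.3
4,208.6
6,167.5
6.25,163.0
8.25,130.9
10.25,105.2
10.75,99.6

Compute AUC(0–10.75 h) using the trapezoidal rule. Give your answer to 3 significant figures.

AUC = 2060 ng/mL·h

Trapezoidal AUC_0→10.75:
  [0→4]: (323.3+208.6)/2 × 4 = 1063.8
  [4→6]: (208.6+167.5)/2 × 2 = 376.1
  [6→6.25]: (167.5+163.0)/2 × 0.25 = 41.3125
  [6.25→8.25]: (163.0+130.9)/2 × 2 = 293.9
  [8.25→10.25]: (130.9+105.2)/2 × 2 = 236.1
  [10.25→10.75]: (105.2+99.6)/2 × 0.5 = 51.2
  Sum = 2062.4125 ng/mL·h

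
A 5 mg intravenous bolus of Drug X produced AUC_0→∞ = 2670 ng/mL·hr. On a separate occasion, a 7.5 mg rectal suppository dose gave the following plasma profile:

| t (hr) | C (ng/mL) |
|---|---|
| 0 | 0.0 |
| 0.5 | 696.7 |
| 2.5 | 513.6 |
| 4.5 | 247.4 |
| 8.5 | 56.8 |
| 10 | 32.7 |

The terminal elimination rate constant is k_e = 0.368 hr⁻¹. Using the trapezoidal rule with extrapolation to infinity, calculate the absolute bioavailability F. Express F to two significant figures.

F = 0.73

Trapezoidal AUC_0→10 (rectal suppository):
  [0→0.5]: (0.0+696.7)/2 × 0.5 = 174.175
  [0.5→2.5]: (696.7+513.6)/2 × 2 = 1210.3
  [2.5→4.5]: (513.6+247.4)/2 × 2 = 761.0
  [4.5→8.5]: (247.4+56.8)/2 × 4 = 608.4
  [8.5→10]: (56.8+32.7)/2 × 1.5 = 67.125
  Sum = 2821.0 ng/mL·hr
Tail: C_last/k_e = 32.7/0.368 = 88.859
AUC_0→∞ (rectal suppository) = 2821.0 + 88.859 = 2909.859 ng/mL·hr
F = (AUC_ev/D_ev)/(AUC_iv/D_iv) = (2909.859/7.5)/(2670/5) = 387.9812/534 = 0.7266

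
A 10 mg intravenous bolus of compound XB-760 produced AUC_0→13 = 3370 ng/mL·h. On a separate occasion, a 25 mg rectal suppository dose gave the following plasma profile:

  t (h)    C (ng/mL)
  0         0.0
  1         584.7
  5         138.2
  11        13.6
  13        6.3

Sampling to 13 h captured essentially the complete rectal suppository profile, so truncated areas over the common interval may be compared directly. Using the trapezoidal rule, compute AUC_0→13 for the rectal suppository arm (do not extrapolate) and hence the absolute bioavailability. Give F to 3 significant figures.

Trapezoidal AUC_0→13 (rectal suppository):
  [0→1]: (0.0+584.7)/2 × 1 = 292.35
  [1→5]: (584.7+138.2)/2 × 4 = 1445.8
  [5→11]: (138.2+13.6)/2 × 6 = 455.4
  [11→13]: (13.6+6.3)/2 × 2 = 19.9
  Sum = 2213.45 ng/mL·h
F = (AUC_ev/D_ev)/(AUC_iv/D_iv) = (2213.45/25)/(3370/10) = 88.538/337 = 0.2627

F = 0.263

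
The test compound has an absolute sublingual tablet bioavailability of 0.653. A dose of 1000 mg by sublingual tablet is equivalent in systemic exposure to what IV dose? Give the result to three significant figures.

D_iv = 653 mg

Systemic exposure from an extravascular dose = F × D_ev, so the equivalent IV dose is F × D_ev.
D_iv = F × D_ev = 0.653 × 1000 = 653 mg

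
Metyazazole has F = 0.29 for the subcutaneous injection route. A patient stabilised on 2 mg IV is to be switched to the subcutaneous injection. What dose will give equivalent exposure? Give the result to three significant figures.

D_subcutaneous = 6.90 mg

For equal systemic exposure: F × D_ev = D_iv
D_ev = D_iv / F = 2 / 0.29 = 6.89655 mg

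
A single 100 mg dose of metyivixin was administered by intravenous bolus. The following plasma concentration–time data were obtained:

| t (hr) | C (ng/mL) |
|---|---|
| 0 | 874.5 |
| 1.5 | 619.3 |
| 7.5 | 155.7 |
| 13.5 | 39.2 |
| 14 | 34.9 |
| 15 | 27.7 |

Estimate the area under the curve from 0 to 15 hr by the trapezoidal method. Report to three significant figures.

AUC = 4080 ng/mL·hr

Trapezoidal AUC_0→15:
  [0→1.5]: (874.5+619.3)/2 × 1.5 = 1120.35
  [1.5→7.5]: (619.3+155.7)/2 × 6 = 2325.0
  [7.5→13.5]: (155.7+39.2)/2 × 6 = 584.7
  [13.5→14]: (39.2+34.9)/2 × 0.5 = 18.525
  [14→15]: (34.9+27.7)/2 × 1 = 31.3
  Sum = 4079.875 ng/mL·hr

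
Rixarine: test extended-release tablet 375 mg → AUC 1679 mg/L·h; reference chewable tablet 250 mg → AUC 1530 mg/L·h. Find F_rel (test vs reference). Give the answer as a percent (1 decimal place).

F_rel = 73.2%

F_rel = (AUC_test/D_test) / (AUC_ref/D_ref)
      = (1679/375) / (1530/250)
      = 4.47733 / 6.12 = 0.7316 = 73.16%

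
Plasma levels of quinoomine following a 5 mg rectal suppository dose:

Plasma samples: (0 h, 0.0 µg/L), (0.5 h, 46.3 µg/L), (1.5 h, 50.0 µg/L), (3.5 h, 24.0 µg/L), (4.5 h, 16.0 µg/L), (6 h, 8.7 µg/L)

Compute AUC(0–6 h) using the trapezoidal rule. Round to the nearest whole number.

Trapezoidal AUC_0→6:
  [0→0.5]: (0.0+46.3)/2 × 0.5 = 11.575
  [0.5→1.5]: (46.3+50.0)/2 × 1 = 48.15
  [1.5→3.5]: (50.0+24.0)/2 × 2 = 74.0
  [3.5→4.5]: (24.0+16.0)/2 × 1 = 20.0
  [4.5→6]: (16.0+8.7)/2 × 1.5 = 18.525
  Sum = 172.25 µg/L·h

AUC = 172 µg/L·h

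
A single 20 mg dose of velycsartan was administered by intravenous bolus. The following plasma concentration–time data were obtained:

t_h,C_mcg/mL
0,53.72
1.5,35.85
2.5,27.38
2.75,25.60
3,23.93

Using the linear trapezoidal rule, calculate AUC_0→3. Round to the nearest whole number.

Trapezoidal AUC_0→3:
  [0→1.5]: (53.72+35.85)/2 × 1.5 = 67.1775
  [1.5→2.5]: (35.85+27.38)/2 × 1 = 31.615
  [2.5→2.75]: (27.38+25.60)/2 × 0.25 = 6.6225
  [2.75→3]: (25.60+23.93)/2 × 0.25 = 6.19125
  Sum = 111.60625 mcg/mL·h

AUC = 112 mcg/mL·h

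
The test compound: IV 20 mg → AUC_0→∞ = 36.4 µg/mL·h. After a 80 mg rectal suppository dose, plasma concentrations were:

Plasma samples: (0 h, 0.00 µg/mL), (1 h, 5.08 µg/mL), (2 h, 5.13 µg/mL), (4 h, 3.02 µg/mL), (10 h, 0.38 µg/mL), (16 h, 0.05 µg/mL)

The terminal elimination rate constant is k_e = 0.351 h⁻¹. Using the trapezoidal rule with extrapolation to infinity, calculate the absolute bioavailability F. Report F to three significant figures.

F = 0.188

Trapezoidal AUC_0→16 (rectal suppository):
  [0→1]: (0.00+5.08)/2 × 1 = 2.54
  [1→2]: (5.08+5.13)/2 × 1 = 5.105
  [2→4]: (5.13+3.02)/2 × 2 = 8.15
  [4→10]: (3.02+0.38)/2 × 6 = 10.2
  [10→16]: (0.38+0.05)/2 × 6 = 1.29
  Sum = 27.285 µg/mL·h
Tail: C_last/k_e = 0.05/0.351 = 0.142
AUC_0→∞ (rectal suppository) = 27.285 + 0.142 = 27.427 µg/mL·h
F = (AUC_ev/D_ev)/(AUC_iv/D_iv) = (27.427/80)/(36.4/20) = 0.3428375/1.82 = 0.1884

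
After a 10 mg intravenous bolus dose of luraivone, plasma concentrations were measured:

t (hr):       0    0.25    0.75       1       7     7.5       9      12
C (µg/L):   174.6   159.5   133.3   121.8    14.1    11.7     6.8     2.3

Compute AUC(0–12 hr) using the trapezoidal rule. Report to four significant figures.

Trapezoidal AUC_0→12:
  [0→0.25]: (174.6+159.5)/2 × 0.25 = 41.7625
  [0.25→0.75]: (159.5+133.3)/2 × 0.5 = 73.2
  [0.75→1]: (133.3+121.8)/2 × 0.25 = 31.8875
  [1→7]: (121.8+14.1)/2 × 6 = 407.7
  [7→7.5]: (14.1+11.7)/2 × 0.5 = 6.45
  [7.5→9]: (11.7+6.8)/2 × 1.5 = 13.875
  [9→12]: (6.8+2.3)/2 × 3 = 13.65
  Sum = 588.525 µg/L·hr

AUC = 588.5 µg/L·hr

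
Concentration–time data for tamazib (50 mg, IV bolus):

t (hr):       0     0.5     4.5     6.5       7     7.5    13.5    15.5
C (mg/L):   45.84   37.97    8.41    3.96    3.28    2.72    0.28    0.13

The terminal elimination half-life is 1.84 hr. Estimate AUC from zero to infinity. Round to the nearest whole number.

AUC = 139 mg/L·hr

Trapezoidal AUC_0→15.5:
  [0→0.5]: (45.84+37.97)/2 × 0.5 = 20.9525
  [0.5→4.5]: (37.97+8.41)/2 × 4 = 92.76
  [4.5→6.5]: (8.41+3.96)/2 × 2 = 12.37
  [6.5→7]: (3.96+3.28)/2 × 0.5 = 1.81
  [7→7.5]: (3.28+2.72)/2 × 0.5 = 1.5
  [7.5→13.5]: (2.72+0.28)/2 × 6 = 9.0
  [13.5→15.5]: (0.28+0.13)/2 × 2 = 0.41
  Sum = 138.8025 mg/L·hr
k_e = ln2 / t½ = 0.693147 / 1.84 = 0.3767 hr^-1
Extrapolated tail: C_last / k_e = 0.13 / 0.3767 = 0.345
AUC_0→∞ = 138.8025 + 0.345 = 139.1475 mg/L·hr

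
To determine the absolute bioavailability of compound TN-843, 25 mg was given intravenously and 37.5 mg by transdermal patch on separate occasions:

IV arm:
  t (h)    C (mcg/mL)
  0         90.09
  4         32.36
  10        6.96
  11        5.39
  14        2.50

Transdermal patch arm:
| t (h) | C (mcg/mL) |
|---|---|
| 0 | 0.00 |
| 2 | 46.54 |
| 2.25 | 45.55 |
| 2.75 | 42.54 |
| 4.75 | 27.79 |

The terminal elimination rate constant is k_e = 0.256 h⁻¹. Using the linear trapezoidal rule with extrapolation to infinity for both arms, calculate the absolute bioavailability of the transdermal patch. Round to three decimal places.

Trapezoidal AUC_0→14 (IV):
  [0→4]: (90.09+32.36)/2 × 4 = 244.9
  [4→10]: (32.36+6.96)/2 × 6 = 117.96
  [10→11]: (6.96+5.39)/2 × 1 = 6.175
  [11→14]: (5.39+2.50)/2 × 3 = 11.835
  Sum = 380.87 mcg/mL·h
IV tail: 2.50/0.256 = 9.766; AUC_iv,0→∞ = 380.87 + 9.766 = 390.636 mcg/mL·h
Trapezoidal AUC_0→4.75 (transdermal patch):
  [0→2]: (0.00+46.54)/2 × 2 = 46.54
  [2→2.25]: (46.54+45.55)/2 × 0.25 = 11.51125
  [2.25→2.75]: (45.55+42.54)/2 × 0.5 = 22.0225
  [2.75→4.75]: (42.54+27.79)/2 × 2 = 70.33
  Sum = 150.40375 mcg/mL·h
transdermal patch tail: 27.79/0.256 = 108.555; AUC_ev,0→∞ = 150.40375 + 108.555 = 258.95875 mcg/mL·h
F = (AUC_ev/D_ev)/(AUC_iv/D_iv) = (258.95875/37.5)/(390.636/25) = 6.90557/15.62544 = 0.4419

F = 0.442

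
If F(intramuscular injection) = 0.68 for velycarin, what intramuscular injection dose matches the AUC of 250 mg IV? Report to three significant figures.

For equal systemic exposure: F × D_ev = D_iv
D_ev = D_iv / F = 250 / 0.68 = 367.647 mg

D_intramuscular = 368 mg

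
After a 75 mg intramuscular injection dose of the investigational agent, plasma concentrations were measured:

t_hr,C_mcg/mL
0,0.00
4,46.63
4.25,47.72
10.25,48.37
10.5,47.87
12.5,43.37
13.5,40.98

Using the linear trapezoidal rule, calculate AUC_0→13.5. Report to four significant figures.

Trapezoidal AUC_0→13.5:
  [0→4]: (0.00+46.63)/2 × 4 = 93.26
  [4→4.25]: (46.63+47.72)/2 × 0.25 = 11.79375
  [4.25→10.25]: (47.72+48.37)/2 × 6 = 288.27
  [10.25→10.5]: (48.37+47.87)/2 × 0.25 = 12.03
  [10.5→12.5]: (47.87+43.37)/2 × 2 = 91.24
  [12.5→13.5]: (43.37+40.98)/2 × 1 = 42.175
  Sum = 538.76875 mcg/mL·hr

AUC = 538.8 mcg/mL·hr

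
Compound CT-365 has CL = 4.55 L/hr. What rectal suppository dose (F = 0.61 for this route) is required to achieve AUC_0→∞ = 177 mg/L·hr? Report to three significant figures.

Dose = CL × AUC_0→∞ / F
     = 4.55 × 177 / 0.61 = 1320.25 mg

Dose = 1320 mg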